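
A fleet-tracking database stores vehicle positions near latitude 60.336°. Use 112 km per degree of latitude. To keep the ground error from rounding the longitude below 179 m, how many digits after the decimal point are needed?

3

At 60.336° one degree of longitude covers 112000 × cos 60.336° ≈ 112000 × 0.4949 ≈ 55430.2 m.
Rounding to N decimal places gives at most 0.5 × 10⁻ᴺ degrees of error, i.e. 0.5 × 10⁻ᴺ × 55430.2 m.
Need 0.5 × 55430.2 × 10⁻ᴺ ≤ 179 → 10⁻ᴺ ≤ 6.459e-03, so N ≥ 2.19.
So 3 decimal places suffice (27.7 m); 2 would allow up to 277 m.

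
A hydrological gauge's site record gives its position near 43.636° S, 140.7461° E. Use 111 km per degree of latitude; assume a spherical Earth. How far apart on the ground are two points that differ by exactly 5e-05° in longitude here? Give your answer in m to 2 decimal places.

4.02 m

At 43.636° a degree of longitude is 111000 × cos 43.636° ≈ 80335 m, so 5e-05° corresponds to 4.01675 m.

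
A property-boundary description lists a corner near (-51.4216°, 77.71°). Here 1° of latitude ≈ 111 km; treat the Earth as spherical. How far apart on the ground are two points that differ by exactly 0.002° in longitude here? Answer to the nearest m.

0.002° of longitude at 51.4216° is 0.002 × 111000 × cos 51.4216° ≈ 0.002 × 69217.9 = 138.436 m.

138 m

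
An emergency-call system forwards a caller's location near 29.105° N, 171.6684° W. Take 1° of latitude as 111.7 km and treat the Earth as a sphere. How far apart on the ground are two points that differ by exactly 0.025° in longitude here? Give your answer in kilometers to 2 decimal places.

2.44 kilometers

At 29.105° a degree of longitude is 111700 × cos 29.105° ≈ 97595.6 m, so 0.025° corresponds to 2439.89 m.
That is 2439.89 m = 2.4399 km.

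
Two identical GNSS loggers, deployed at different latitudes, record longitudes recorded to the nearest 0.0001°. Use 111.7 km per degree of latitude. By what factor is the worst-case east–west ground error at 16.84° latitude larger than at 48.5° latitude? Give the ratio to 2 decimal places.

1.44

Rounding to 4 decimal places leaves the longitude within ±5e-05° of the true value.
At 16.84°: 5e-05° × 111700 × cos 16.84° = 5e-05 × 111700 × 0.9571 ≈ 5.3455 m.
At 48.5°: 5e-05° × 111700 × cos 48.5° = 5e-05 × 111700 × 0.6626 ≈ 3.7007 m.
The ratio reduces to cos 16.84° / cos 48.5° = 0.9571/0.6626 ≈ 1.4444.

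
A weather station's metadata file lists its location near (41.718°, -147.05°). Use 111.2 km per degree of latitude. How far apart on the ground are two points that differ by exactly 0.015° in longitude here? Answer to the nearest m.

0.015° of longitude at 41.718° is 0.015 × 111200 × cos 41.718° ≈ 0.015 × 83002.9 = 1245.04 m.

1245 m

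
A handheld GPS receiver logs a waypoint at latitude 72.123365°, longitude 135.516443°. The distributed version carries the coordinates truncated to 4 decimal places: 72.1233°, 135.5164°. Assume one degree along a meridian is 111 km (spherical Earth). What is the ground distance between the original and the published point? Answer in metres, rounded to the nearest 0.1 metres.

The latitude changed by +0.000065° and the longitude by +0.000043°.
N–S: 0.000065° × 111000 m/° = 7.215 m.
East–west at this latitude: 0.000043° × 111000 × cos 72.1233° ≈ 0.000043 × 34073.6 = 1.46517 m.
Combined displacement = (7.215² + 1.46517²)^½ ≈ 7.36226 m.

7.4 metres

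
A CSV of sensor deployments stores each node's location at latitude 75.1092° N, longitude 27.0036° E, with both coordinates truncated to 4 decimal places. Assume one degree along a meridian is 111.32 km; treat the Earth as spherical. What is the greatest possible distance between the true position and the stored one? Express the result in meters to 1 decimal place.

Truncating at 4 decimal places can drop up to a full unit in the last place, so each coordinate may be off by as much as 0.0001°.
North–south component: 0.0001° × 111320 = 11.132 m.
E–W at 75.1092°: 0.0001° × 111320 × cos 75.1092° = 0.0001 × 111320 × 0.2570 ≈ 2.86067 m.
Combining orthogonally: (11.132² + 2.86067²)^½ ≈ 11.4937 m.

11.5 meters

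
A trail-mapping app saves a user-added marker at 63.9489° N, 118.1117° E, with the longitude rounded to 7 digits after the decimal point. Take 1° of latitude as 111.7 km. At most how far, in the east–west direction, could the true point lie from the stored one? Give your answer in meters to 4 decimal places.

Rounding to 7 decimal places leaves the longitude within ±5e-08° of the true value.
At latitude 63.9489° a degree of longitude spans 111700 m × cos 63.9489° = 111700 × 0.4392 ≈ 49055.6 m.
East–west error: 5e-08° × 49055.6 m/° ≈ 0.00245278 m.

0.0025 meters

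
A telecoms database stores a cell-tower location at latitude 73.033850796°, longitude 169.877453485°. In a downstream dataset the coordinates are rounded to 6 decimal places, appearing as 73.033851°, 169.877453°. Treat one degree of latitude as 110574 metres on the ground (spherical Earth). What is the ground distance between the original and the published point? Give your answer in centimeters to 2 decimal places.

The latitude changed by -0.000000204° and the longitude by +0.000000485°.
North–south shift: -0.000000204 × 110574 = -0.0225571 m.
East–west at this latitude: 0.000000485° × 110574 × cos 73.0339° ≈ 0.000000485 × 32266.2 = 0.0156491 m.
Combined displacement = (0.0225571² + 0.0156491²)^½ ≈ 0.0274539 m.
That is 0.0274539 m = 2.7454 cm.

2.75 centimeters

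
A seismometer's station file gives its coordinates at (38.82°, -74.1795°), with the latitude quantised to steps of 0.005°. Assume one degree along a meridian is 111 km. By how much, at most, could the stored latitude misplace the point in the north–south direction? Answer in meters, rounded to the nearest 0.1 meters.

With a 0.005° grid the true value lies within half a step, ±0.005°/2 = ±0.0025°, of the stored one.
Along the meridian that is 0.0025° × 111000 m/° = 277.5 m.

277.5 meters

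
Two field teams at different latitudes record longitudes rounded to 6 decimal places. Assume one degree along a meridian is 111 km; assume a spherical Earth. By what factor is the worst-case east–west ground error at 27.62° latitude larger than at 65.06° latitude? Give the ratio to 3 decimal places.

Rounding to 6 decimal places leaves the longitude within ±5e-07° of the true value.
Error at 27.62° = 5e-07° × 111000 × cos 27.62° ≈ 0.0555 × 0.8860 = 0.049175 m.
At 65.06°: 5e-07° × 111000 × cos 65.06° = 5e-07 × 111000 × 0.4217 ≈ 0.023403 m.
Ratio: 0.049175 / 0.023403 = cos 27.62° / cos 65.06° ≈ 2.1013.

2.101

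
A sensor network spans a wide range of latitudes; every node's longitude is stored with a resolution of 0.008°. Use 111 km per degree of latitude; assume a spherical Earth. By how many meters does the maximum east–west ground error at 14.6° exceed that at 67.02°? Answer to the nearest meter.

256 meters

With a 0.008° grid the true value lies within half a step, ±0.008°/2 = ±0.004°, of the stored one.
Error at 14.6° = 0.004° × 111000 × cos 14.6° ≈ 444 × 0.9677 = 429.66 m.
At 67.02°: 0.004° × 111000 × cos 67.02° = 0.004 × 111000 × 0.3904 ≈ 173.34 m.
Difference: 429.66 − 173.34 = 256.32 m.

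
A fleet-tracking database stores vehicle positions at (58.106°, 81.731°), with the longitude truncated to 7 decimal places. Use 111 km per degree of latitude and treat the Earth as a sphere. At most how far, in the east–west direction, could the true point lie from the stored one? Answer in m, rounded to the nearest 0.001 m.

Truncating at 7 decimal places can drop up to a full unit in the last place, so the longitude may be off by as much as 1e-07°.
At latitude 58.106° a degree of longitude spans 111000 m × cos 58.106° = 111000 × 0.5283 ≈ 58646.8 m.
East–west error: 1e-07° × 58646.8 m/° ≈ 0.00586468 m.

0.006 m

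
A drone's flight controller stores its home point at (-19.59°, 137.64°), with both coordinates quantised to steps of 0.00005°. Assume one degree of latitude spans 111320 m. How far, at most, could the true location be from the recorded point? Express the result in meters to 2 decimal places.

With a 0.00005° grid the true value lies within half a step, ±0.00005°/2 = ±2.5e-05°, of the stored one.
Latitude error → 2.5e-05 × 111320 = 2.783 m along the meridian.
East–west component at 19.59°: 2.5e-05° × 111320 × cos 19.59° ≈ 2.5e-05 × 104876 ≈ 2.62191 m.
Worst case both components are at the extreme and orthogonal: √(2.783² + 2.62191²) ≈ 3.82354 m.

3.82 meters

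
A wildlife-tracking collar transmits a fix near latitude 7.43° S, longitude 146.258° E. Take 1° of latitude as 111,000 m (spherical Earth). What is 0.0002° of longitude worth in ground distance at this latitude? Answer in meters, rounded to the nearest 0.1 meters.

22.0 meters

0.0002° of longitude at 7.43° is 0.0002 × 111000 × cos 7.43° ≈ 0.0002 × 110068 = 22.0136 m.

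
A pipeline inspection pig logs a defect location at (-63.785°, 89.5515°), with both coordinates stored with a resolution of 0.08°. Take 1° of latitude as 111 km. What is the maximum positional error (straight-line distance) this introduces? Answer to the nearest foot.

With a 0.08° grid the true value lies within half a step, ±0.08°/2 = ±0.04°, of the stored one.
Latitude error → 0.04 × 111000 = 4440 m along the meridian.
E–W at 63.785°: 0.04° × 111000 × cos 63.785° = 0.04 × 111000 × 0.4417 ≈ 1961.33 m.
Combining orthogonally: (4440² + 1961.33²)^½ ≈ 4853.91 m.
Converting: 4853.91 m × 3.2808 ft/m ≈ 15925 ft.

15925 feet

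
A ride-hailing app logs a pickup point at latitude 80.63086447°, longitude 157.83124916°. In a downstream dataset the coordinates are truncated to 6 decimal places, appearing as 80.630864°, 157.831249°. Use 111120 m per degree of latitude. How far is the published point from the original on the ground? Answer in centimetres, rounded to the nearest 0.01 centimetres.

The latitude changed by +0.00000047° and the longitude by +0.00000016°.
North–south shift: 0.00000047 × 111120 = 0.0522264 m.
East–west at this latitude: 0.00000016° × 111120 × cos 80.6309° ≈ 0.00000016 × 18089.7 = 0.00289436 m.
Hypotenuse of the two orthogonal shifts: √(0.0522264² + 0.00289436²) = 0.0523065 m.
That is 0.0523065 m = 5.2307 cm.

5.23 centimetres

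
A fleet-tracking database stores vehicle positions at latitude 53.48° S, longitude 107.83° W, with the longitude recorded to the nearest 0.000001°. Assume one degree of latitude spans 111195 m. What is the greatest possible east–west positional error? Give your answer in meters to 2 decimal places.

0.03 meters

Rounding to 6 decimal places leaves the longitude within ±5e-07° of the true value.
One degree of longitude at 53.48° is 111195 × cos 53.48° ≈ 111195 × 0.5951 = 66172.5 m.
Maximum E–W displacement: 5e-07 × 66172.5 = 0.0330863 m.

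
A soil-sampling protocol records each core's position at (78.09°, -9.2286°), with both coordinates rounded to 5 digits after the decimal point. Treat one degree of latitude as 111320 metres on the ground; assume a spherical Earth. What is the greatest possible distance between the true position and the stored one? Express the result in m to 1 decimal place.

0.6 m

Rounding to 5 decimal places leaves each coordinate within ±5e-06° of the true value.
North–south component: 5e-06° × 111320 = 0.5566 m.
Longitude error → 5e-06 × 111320 × cos 78.09° = 5e-06 × 111320 × 0.2064 ≈ 0.114868 m.
The two errors are perpendicular, so the maximum displacement is √(0.5566² + 0.114868²) ≈ 0.568329 m.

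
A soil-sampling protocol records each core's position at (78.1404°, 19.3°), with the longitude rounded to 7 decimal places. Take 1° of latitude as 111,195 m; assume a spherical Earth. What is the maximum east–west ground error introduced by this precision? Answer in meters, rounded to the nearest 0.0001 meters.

0.0011 meters

Rounding to 7 decimal places leaves the longitude within ±5e-08° of the true value.
One degree of longitude at 78.1404° is 111195 × cos 78.1404° ≈ 111195 × 0.2055 = 22852.1 m.
So at most 5e-08° × 22852.1 ≈ 0.00114261 m east–west.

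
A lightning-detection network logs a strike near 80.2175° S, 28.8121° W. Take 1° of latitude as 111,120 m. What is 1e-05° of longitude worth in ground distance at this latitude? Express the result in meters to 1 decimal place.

At 80.2175° a degree of longitude is 111120 × cos 80.2175° ≈ 18880.2 m, so 1e-05° corresponds to 0.188802 m.

0.2 meters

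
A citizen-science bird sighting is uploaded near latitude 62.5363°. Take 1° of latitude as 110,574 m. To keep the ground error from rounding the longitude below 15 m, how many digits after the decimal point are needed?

At 62.5363° one degree of longitude covers 110574 × cos 62.5363° ≈ 110574 × 0.4612 ≈ 50995.2 m.
N decimal places → at most half a unit in the last place, 0.5 × 10⁻ᴺ° = 50995.2/2 × 10⁻ᴺ m.
Setting 25497.6 × 10⁻ᴺ ≤ 15 gives 10ᴺ ≥ 1700, i.e. N ≥ 3.23.
N = 3 would give 25.5 m (too coarse); N = 4 gives 2.55 m ≤ 15 m.

4 decimal places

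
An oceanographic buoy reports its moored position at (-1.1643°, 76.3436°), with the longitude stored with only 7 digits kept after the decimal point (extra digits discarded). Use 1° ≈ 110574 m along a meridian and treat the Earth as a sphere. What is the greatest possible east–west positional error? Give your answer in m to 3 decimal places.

Truncating at 7 decimal places can drop up to a full unit in the last place, so the longitude may be off by as much as 1e-07°.
At latitude 1.1643° a degree of longitude spans 110574 m × cos 1.1643° = 110574 × 0.9998 ≈ 110551 m.
So at most 1e-07° × 110551 ≈ 0.0110551 m east–west.

0.011 m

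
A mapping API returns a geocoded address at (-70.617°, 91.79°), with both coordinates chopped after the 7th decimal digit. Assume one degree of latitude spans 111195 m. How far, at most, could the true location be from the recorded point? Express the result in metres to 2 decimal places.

0.01 metres

Truncating at 7 decimal places can drop up to a full unit in the last place, so each coordinate may be off by as much as 1e-07°.
North–south component: 1e-07° × 111195 = 0.0111195 m.
E–W at 70.617°: 1e-07° × 111195 × cos 70.617° = 1e-07 × 111195 × 0.3319 ≈ 0.00369035 m.
The two errors are perpendicular, so the maximum displacement is √(0.0111195² + 0.00369035²) ≈ 0.0117159 m.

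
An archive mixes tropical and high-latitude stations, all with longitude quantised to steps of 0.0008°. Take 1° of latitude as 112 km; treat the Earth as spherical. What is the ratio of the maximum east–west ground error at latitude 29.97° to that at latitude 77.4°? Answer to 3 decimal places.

3.971

With a 0.0008° grid the true value lies within half a step, ±0.0008°/2 = ±0.0004°, of the stored one.
Error at 29.97° = 0.0004° × 112000 × cos 29.97° ≈ 44.8 × 0.8663 = 38.81 m.
At 77.4°: 0.0004° × 112000 × cos 77.4° = 0.0004 × 112000 × 0.2181 ≈ 9.7728 m.
Ratio: 38.81 / 9.7728 = cos 29.97° / cos 77.4° ≈ 3.9712.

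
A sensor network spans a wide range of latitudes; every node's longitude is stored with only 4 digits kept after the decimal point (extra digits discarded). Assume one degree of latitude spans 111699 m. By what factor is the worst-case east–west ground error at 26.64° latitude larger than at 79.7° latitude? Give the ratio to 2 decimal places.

5.00

Truncating at 4 decimal places can drop up to a full unit in the last place, so the longitude may be off by as much as 0.0001°.
At 26.64°: 0.0001° × 111699 × cos 26.64° = 0.0001 × 111699 × 0.8938 ≈ 9.9841 m.
At 79.7°: 0.0001° × 111699 × cos 79.7° = 0.0001 × 111699 × 0.1788 ≈ 1.9972 m.
The ratio reduces to cos 26.64° / cos 79.7° = 0.8938/0.1788 ≈ 4.9991.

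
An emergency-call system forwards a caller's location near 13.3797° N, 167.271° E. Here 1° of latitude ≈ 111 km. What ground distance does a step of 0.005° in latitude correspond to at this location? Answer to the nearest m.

555 m

0.005° × 111000 m/° = 555 m.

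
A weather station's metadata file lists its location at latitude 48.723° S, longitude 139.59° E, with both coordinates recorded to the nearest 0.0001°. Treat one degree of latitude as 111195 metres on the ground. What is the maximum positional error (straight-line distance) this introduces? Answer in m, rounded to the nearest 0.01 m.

Rounding to 4 decimal places leaves each coordinate within ±5e-05° of the true value.
Latitude error → 5e-05 × 111195 = 5.55975 m along the meridian.
Longitude error → 5e-05 × 111195 × cos 48.723° = 5e-05 × 111195 × 0.6597 ≈ 3.66777 m.
The two errors are perpendicular, so the maximum displacement is √(5.55975² + 3.66777²) ≈ 6.66058 m.

6.66 m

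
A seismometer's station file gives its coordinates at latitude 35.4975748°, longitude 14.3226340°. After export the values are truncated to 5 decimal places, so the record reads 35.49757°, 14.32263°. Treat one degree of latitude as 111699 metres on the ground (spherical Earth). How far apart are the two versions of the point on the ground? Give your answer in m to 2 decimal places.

0.65 m

The latitude changed by +0.0000048° and the longitude by +0.0000040°.
N–S: 0.0000048° × 111699 m/° = 0.536155 m.
East–west at this latitude: 0.0000040° × 111699 × cos 35.4976° ≈ 0.0000040 × 90938.6 = 0.363755 m.
Hypotenuse of the two orthogonal shifts: √(0.536155² + 0.363755²) = 0.647904 m.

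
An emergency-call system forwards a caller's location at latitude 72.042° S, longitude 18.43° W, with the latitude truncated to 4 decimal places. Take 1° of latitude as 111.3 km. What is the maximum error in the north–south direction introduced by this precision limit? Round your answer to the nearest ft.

Truncating at 4 decimal places can drop up to a full unit in the last place, so the latitude may be off by as much as 0.0001°.
Along the meridian that is 0.0001° × 111300 m/° = 11.13 m.
Converting: 11.13 m × 3.2808 ft/m ≈ 36.516 ft.

37 ft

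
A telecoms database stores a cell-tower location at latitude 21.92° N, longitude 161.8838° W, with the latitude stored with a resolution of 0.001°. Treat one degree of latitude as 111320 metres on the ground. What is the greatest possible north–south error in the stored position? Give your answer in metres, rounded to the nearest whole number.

56 metres

With a 0.001° grid the true value lies within half a step, ±0.001°/2 = ±0.0005°, of the stored one.
North–south distance: 0.0005° × 111320 m/° = 55.66 m.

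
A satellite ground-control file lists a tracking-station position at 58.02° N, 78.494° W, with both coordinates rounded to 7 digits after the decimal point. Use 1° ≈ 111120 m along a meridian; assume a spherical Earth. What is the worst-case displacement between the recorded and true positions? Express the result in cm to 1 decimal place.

Rounding to 7 decimal places leaves each coordinate within ±5e-08° of the true value.
North–south component: 5e-08° × 111120 = 0.005556 m.
East–west component at 58.02°: 5e-08° × 111120 × cos 58.02° ≈ 5e-08 × 58851.7 ≈ 0.00294259 m.
The two errors are perpendicular, so the maximum displacement is √(0.005556² + 0.00294259²) ≈ 0.00628713 m.
That is 0.00628713 m = 0.62871 cm.

0.6 cm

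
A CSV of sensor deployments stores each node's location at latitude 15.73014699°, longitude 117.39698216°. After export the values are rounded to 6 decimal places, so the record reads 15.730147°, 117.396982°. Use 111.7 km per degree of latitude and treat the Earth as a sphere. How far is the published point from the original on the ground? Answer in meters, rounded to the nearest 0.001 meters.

0.017 meters

Δlat = 15.73014699 − 15.730147 = -0.00000001°; Δlon = 117.39698216 − 117.396982 = +0.00000016°.
North–south shift: -0.00000001 × 111700 = -0.001117 m.
E–W at 15.7301°: 0.00000016° × 111700 × cos 15.7301° = 0.00000016 × 111700 × 0.9625 ≈ 0.0172027 m.
Distance: √(0.001117² + 0.0172027²) ≈ 0.0172389 m.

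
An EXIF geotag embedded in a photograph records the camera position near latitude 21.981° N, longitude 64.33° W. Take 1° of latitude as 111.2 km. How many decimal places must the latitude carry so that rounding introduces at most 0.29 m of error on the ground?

6 decimal places

One degree of latitude covers 111200 m.
Rounding to N decimal places gives at most 0.5 × 10⁻ᴺ degrees of error, i.e. 0.5 × 10⁻ᴺ × 111200 m.
Need 0.5 × 111200 × 10⁻ᴺ ≤ 0.29 → 10⁻ᴺ ≤ 5.216e-06, so N ≥ 5.28.
N = 5 would give 0.556 m (too coarse); N = 6 gives 0.0556 m ≤ 0.29 m.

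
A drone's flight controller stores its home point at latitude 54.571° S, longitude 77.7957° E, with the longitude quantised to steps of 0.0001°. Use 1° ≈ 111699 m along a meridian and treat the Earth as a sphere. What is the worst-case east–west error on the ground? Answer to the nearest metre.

3 metres

With a 0.0001° grid the true value lies within half a step, ±0.0001°/2 = ±5e-05°, of the stored one.
One degree of longitude at 54.571° is 111699 × cos 54.571° ≈ 111699 × 0.5797 = 64751.2 m.
Maximum E–W displacement: 5e-05 × 64751.2 = 3.23756 m.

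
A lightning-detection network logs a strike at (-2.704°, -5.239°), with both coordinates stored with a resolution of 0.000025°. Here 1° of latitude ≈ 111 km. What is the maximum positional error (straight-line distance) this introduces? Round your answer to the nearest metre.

With a 0.000025° grid the true value lies within half a step, ±0.000025°/2 = ±1.25e-05°, of the stored one.
N–S: 1.25e-05° × 111000 m/° = 1.3875 m.
Longitude error → 1.25e-05 × 111000 × cos 2.704° = 1.25e-05 × 111000 × 0.9989 ≈ 1.38596 m.
The two errors are perpendicular, so the maximum displacement is √(1.3875² + 1.38596²) ≈ 1.96113 m.

2 metres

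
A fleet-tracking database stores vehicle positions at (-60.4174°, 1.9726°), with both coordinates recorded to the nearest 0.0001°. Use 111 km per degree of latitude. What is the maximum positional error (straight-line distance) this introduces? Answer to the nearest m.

Rounding to 4 decimal places leaves each coordinate within ±5e-05° of the true value.
N–S: 5e-05° × 111000 m/° = 5.55 m.
East–west component at 60.4174°: 5e-05° × 111000 × cos 60.4174° ≈ 5e-05 × 54798.2 ≈ 2.73991 m.
Combining orthogonally: (5.55² + 2.73991²)^½ ≈ 6.18948 m.

6 m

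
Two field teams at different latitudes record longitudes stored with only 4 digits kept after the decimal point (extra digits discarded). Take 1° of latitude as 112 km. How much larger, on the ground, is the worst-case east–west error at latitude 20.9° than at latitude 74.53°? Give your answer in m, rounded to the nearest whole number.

Truncating at 4 decimal places can drop up to a full unit in the last place, so the longitude may be off by as much as 0.0001°.
At 20.9°: 0.0001° × 112000 × cos 20.9° = 0.0001 × 112000 × 0.9342 ≈ 10.463 m.
At 74.53°: 0.0001° × 112000 × cos 74.53° = 0.0001 × 112000 × 0.2667 ≈ 2.9874 m.
Difference: 10.463 − 2.9874 = 7.4757 m.

7 m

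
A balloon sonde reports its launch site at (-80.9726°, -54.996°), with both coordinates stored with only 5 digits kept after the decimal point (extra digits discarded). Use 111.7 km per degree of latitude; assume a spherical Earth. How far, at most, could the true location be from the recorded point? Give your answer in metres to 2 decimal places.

Truncating at 5 decimal places can drop up to a full unit in the last place, so each coordinate may be off by as much as 1e-05°.
N–S: 1e-05° × 111700 m/° = 1.117 m.
E–W at 80.9726°: 1e-05° × 111700 × cos 80.9726° = 1e-05 × 111700 × 0.1569 ≈ 0.175265 m.
Combining orthogonally: (1.117² + 0.175265²)^½ ≈ 1.13067 m.

1.13 metres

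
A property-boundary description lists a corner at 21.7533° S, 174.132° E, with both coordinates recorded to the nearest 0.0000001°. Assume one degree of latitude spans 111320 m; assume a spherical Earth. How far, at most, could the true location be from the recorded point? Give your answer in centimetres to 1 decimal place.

Rounding to 7 decimal places leaves each coordinate within ±5e-08° of the true value.
Latitude error → 5e-08 × 111320 = 0.005566 m along the meridian.
Longitude error → 5e-08 × 111320 × cos 21.7533° = 5e-08 × 111320 × 0.9288 ≈ 0.00516964 m.
Worst case both components are at the extreme and orthogonal: √(0.005566² + 0.00516964²) ≈ 0.00759641 m.
That is 0.00759641 m = 0.75964 cm.

0.8 centimetres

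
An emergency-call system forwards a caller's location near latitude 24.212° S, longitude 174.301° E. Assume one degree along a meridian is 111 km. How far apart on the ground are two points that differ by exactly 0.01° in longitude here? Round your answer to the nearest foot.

One degree of longitude here spans 111000 × cos 24.212° = 111000 × 0.9120 ≈ 101236 m; 0.01° of that is 1012.36 m.
Converting: 1012.36 m × 3.2808 ft/m ≈ 3321.4 ft.

3321 feet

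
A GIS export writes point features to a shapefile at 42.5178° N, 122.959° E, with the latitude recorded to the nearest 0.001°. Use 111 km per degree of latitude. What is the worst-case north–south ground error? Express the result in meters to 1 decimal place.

Rounding to 3 decimal places leaves the latitude within ±0.0005° of the true value.
So the N–S error is at most 0.0005 × 111000 = 55.5 m.

55.5 meters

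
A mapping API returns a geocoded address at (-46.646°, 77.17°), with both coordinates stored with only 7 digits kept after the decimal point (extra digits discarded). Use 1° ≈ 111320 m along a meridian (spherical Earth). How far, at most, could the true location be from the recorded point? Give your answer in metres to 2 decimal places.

Truncating at 7 decimal places can drop up to a full unit in the last place, so each coordinate may be off by as much as 1e-07°.
North–south component: 1e-07° × 111320 = 0.011132 m.
E–W at 46.646°: 1e-07° × 111320 × cos 46.646° = 1e-07 × 111320 × 0.6865 ≈ 0.00764216 m.
Worst case both components are at the extreme and orthogonal: √(0.011132² + 0.00764216²) ≈ 0.0135027 m.

0.01 metres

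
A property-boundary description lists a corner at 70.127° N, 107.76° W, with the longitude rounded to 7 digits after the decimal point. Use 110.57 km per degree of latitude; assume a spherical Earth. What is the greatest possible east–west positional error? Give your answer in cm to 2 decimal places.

Rounding to 7 decimal places leaves the longitude within ±5e-08° of the true value.
One degree of longitude at 70.127° is 110570 × cos 70.127° ≈ 110570 × 0.3399 = 37586.8 m.
Maximum E–W displacement: 5e-08 × 37586.8 = 0.00187934 m.
That is 0.00187934 m = 0.18793 cm.

0.19 cm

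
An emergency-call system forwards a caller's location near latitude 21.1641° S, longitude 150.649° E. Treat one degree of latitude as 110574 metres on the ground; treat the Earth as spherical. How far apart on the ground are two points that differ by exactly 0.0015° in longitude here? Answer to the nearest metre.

At 21.1641° a degree of longitude is 110574 × cos 21.1641° ≈ 103116 m, so 0.0015° corresponds to 154.674 m.

155 metres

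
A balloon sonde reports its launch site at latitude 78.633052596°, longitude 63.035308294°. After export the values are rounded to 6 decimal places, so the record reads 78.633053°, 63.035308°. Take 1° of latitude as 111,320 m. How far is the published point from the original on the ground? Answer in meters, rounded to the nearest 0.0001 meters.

Δlat = 78.633052596 − 78.633053 = -0.000000404°; Δlon = 63.035308294 − 63.035308 = +0.000000294°.
N–S: -0.000000404° × 111320 m/° = -0.0449733 m.
E–W at 78.6331°: 0.000000294° × 111320 × cos 78.6331° = 0.000000294 × 111320 × 0.1971 ≈ 0.00645044 m.
Hypotenuse of the two orthogonal shifts: √(0.0449733² + 0.00645044²) = 0.0454335 m.

0.0454 meters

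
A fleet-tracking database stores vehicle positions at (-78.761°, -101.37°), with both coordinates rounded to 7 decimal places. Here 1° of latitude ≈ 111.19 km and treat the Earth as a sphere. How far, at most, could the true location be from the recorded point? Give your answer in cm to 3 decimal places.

0.566 cm

Rounding to 7 decimal places leaves each coordinate within ±5e-08° of the true value.
North–south component: 5e-08° × 111190 = 0.0055595 m.
East–west component at 78.761°: 5e-08° × 111190 × cos 78.761° ≈ 5e-08 × 21671.2 ≈ 0.00108356 m.
Combining orthogonally: (0.0055595² + 0.00108356²)^½ ≈ 0.00566411 m.
That is 0.00566411 m = 0.56641 cm.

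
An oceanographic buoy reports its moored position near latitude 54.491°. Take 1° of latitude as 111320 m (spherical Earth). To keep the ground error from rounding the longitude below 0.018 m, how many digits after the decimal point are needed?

7

At 54.491° one degree of longitude covers 111320 × cos 54.491° ≈ 111320 × 0.5808 ≈ 64658.1 m.
N decimal places → at most half a unit in the last place, 0.5 × 10⁻ᴺ° = 64658.1/2 × 10⁻ᴺ m.
Setting 32329 × 10⁻ᴺ ≤ 0.018 gives 10ᴺ ≥ 1.796e+06, i.e. N ≥ 6.25.
N = 6 would give 0.0323 m (too coarse); N = 7 gives 0.00323 m ≤ 0.018 m.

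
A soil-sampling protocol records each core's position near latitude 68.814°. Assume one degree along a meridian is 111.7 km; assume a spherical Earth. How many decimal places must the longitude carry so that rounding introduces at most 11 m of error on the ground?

4 decimal places

At 68.814° one degree of longitude covers 111700 × cos 68.814° ≈ 111700 × 0.3614 ≈ 40368 m.
With N decimal places the half-ulp bound is 0.5·10⁻ᴺ°, or 0.5·10⁻ᴺ × 40368 m on the ground.
Need 0.5 × 40368 × 10⁻ᴺ ≤ 11 → 10⁻ᴺ ≤ 5.450e-04, so N ≥ 3.26.
N = 3 would give 20.2 m (too coarse); N = 4 gives 2.02 m ≤ 11 m.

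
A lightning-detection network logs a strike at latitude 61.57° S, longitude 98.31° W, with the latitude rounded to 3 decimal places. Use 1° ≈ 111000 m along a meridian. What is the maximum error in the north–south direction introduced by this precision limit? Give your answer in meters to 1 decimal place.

Rounding to 3 decimal places leaves the latitude within ±0.0005° of the true value.
So the N–S error is at most 0.0005 × 111000 = 55.5 m.

55.5 meters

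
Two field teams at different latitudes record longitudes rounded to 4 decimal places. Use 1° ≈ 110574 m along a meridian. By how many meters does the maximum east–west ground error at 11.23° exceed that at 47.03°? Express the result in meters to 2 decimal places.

1.65 meters

Rounding to 4 decimal places leaves the longitude within ±5e-05° of the true value.
Error at 11.23° = 5e-05° × 110574 × cos 11.23° ≈ 5.5287 × 0.9809 = 5.4228 m.
At 47.03°: 5e-05° × 110574 × cos 47.03° = 5e-05 × 110574 × 0.6816 ≈ 3.7684 m.
So the lower-latitude error exceeds the higher by 5.4228 − 3.7684 = 1.6544 m.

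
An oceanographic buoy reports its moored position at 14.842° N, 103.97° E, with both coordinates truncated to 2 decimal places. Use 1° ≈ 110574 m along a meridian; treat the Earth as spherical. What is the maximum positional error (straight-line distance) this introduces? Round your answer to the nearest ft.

5046 ft

Truncating at 2 decimal places can drop up to a full unit in the last place, so each coordinate may be off by as much as 0.01°.
N–S: 0.01° × 110574 m/° = 1105.74 m.
Longitude error → 0.01 × 110574 × cos 14.842° = 0.01 × 110574 × 0.9666 ≈ 1068.85 m.
The two errors are perpendicular, so the maximum displacement is √(1105.74² + 1068.85²) ≈ 1537.89 m.
Converting: 1537.89 m × 3.2808 ft/m ≈ 5045.6 ft.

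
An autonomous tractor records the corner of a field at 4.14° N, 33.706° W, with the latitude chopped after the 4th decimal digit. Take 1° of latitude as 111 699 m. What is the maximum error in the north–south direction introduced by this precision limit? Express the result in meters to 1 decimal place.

11.2 meters

Truncating at 4 decimal places can drop up to a full unit in the last place, so the latitude may be off by as much as 0.0001°.
North–south distance: 0.0001° × 111699 m/° = 11.1699 m.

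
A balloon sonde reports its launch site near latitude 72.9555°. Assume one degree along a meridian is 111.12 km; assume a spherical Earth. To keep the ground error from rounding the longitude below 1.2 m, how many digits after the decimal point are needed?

At 72.9555° one degree of longitude covers 111120 × cos 72.9555° ≈ 111120 × 0.2931 ≈ 32570.9 m.
N decimal places → at most half a unit in the last place, 0.5 × 10⁻ᴺ° = 32570.9/2 × 10⁻ᴺ m.
Need 0.5 × 32570.9 × 10⁻ᴺ ≤ 1.2 → 10⁻ᴺ ≤ 7.369e-05, so N ≥ 4.13.
At 4 places the error can reach 1.63 m, but 5 places keeps it to 0.163 m.

5 decimal places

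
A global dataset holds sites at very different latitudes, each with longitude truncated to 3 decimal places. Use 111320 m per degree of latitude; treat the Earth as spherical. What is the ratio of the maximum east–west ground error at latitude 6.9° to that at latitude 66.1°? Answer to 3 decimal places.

2.450

Truncating at 3 decimal places can drop up to a full unit in the last place, so the longitude may be off by as much as 0.001°.
Error at 6.9° = 0.001° × 111320 × cos 6.9° ≈ 111.32 × 0.9928 = 110.51 m.
At 66.1°: 0.001° × 111320 × cos 66.1° = 0.001 × 111320 × 0.4051 ≈ 45.1 m.
The ratio reduces to cos 6.9° / cos 66.1° = 0.9928/0.4051 ≈ 2.4504.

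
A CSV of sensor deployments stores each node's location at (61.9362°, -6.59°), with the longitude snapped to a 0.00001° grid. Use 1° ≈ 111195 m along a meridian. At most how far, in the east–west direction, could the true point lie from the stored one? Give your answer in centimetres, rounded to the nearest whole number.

26 centimetres

With a 0.00001° grid the true value lies within half a step, ±0.00001°/2 = ±5e-06°, of the stored one.
At latitude 61.9362° a degree of longitude spans 111195 m × cos 61.9362° = 111195 × 0.4705 ≈ 52312.2 m.
Maximum E–W displacement: 5e-06 × 52312.2 = 0.261561 m.
That is 0.261561 m = 26.156 cm.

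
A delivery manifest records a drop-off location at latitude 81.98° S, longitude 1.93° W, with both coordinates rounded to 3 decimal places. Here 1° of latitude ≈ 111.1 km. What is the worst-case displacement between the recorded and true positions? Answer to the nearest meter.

Rounding to 3 decimal places leaves each coordinate within ±0.0005° of the true value.
North–south component: 0.0005° × 111100 = 55.55 m.
E–W at 81.98°: 0.0005° × 111100 × cos 81.98° = 0.0005 × 111100 × 0.1395 ≈ 7.75027 m.
Combining orthogonally: (55.55² + 7.75027²)^½ ≈ 56.088 m.

56 meters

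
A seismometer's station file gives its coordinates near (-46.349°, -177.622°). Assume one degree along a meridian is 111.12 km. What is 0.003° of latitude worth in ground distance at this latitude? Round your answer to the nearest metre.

0.003° × 111120 m/° = 333.36 m.

333 metres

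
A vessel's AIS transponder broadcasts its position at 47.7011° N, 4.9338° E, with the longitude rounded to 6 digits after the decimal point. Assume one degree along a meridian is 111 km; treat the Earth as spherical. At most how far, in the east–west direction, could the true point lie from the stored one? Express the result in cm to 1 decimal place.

3.7 cm

Rounding to 6 decimal places leaves the longitude within ±5e-07° of the true value.
At latitude 47.7011° a degree of longitude spans 111000 m × cos 47.7011° = 111000 × 0.6730 ≈ 74702.8 m.
East–west error: 5e-07° × 74702.8 m/° ≈ 0.0373514 m.
That is 0.0373514 m = 3.7351 cm.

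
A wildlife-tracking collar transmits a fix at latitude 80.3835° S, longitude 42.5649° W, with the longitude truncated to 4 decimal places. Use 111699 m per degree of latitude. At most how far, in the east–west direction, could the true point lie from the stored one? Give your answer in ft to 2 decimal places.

6.12 ft

Truncating at 4 decimal places can drop up to a full unit in the last place, so the longitude may be off by as much as 0.0001°.
At latitude 80.3835° a degree of longitude spans 111699 m × cos 80.3835° = 111699 × 0.1671 ≈ 18659.6 m.
So at most 0.0001° × 18659.6 ≈ 1.86596 m east–west.
In feet: 1.86596 m ÷ 0.3048 ≈ 6.1219 ft.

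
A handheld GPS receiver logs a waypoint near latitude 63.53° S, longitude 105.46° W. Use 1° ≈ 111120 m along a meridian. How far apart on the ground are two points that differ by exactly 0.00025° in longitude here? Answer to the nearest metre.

12 metres

0.00025° of longitude at 63.53° is 0.00025 × 111120 × cos 63.53° ≈ 0.00025 × 49529.4 = 12.3824 m.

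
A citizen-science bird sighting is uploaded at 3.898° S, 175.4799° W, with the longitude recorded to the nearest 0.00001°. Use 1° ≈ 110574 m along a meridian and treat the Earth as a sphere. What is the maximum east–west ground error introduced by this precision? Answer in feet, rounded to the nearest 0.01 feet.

1.81 feet

Rounding to 5 decimal places leaves the longitude within ±5e-06° of the true value.
One degree of longitude at 3.898° is 110574 × cos 3.898° ≈ 110574 × 0.9977 = 110318 m.
Maximum E–W displacement: 5e-06 × 110318 = 0.551591 m.
Converting: 0.551591 m × 3.2808 ft/m ≈ 1.8097 ft.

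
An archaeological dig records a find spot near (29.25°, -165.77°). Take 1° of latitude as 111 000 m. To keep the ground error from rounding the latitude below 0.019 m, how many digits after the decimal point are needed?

One degree of latitude covers 111000 m.
Rounding to N decimal places gives at most 0.5 × 10⁻ᴺ degrees of error, i.e. 0.5 × 10⁻ᴺ × 111000 m.
Need 0.5 × 111000 × 10⁻ᴺ ≤ 0.019 → 10⁻ᴺ ≤ 3.423e-07, so N ≥ 6.47.
So 7 decimal places suffice (0.00555 m); 6 would allow up to 0.0555 m.

7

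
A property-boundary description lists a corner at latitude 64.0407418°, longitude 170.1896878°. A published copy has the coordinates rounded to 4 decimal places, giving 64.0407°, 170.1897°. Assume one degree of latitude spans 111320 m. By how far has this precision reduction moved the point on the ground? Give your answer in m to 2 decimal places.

Δlat = 64.0407418 − 64.0407 = +0.0000418°; Δlon = 170.1896878 − 170.1897 = -0.0000122°.
North–south shift: 0.0000418 × 111320 = 4.65318 m.
East–west at this latitude: -0.0000122° × 111320 × cos 64.0407° ≈ -0.0000122 × 48728.4 = -0.594486 m.
Combined displacement = (4.65318² + 0.594486²)^½ ≈ 4.691 m.

4.69 m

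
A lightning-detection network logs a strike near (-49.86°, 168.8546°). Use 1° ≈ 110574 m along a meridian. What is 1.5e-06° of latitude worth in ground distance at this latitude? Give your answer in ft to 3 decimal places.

0.544 ft

Along a meridian 1.5e-06° is 1.5e-06 × 110574 = 0.165861 m.
In feet: 0.165861 m ÷ 0.3048 ≈ 0.54416 ft.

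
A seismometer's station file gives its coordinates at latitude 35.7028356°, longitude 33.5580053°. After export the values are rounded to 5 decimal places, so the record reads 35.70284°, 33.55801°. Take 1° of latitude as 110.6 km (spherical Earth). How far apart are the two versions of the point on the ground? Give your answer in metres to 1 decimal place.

0.6 metres

Δlat = 35.7028356 − 35.70284 = -0.0000044°; Δlon = 33.5580053 − 33.55801 = -0.0000047°.
N–S: -0.0000044° × 110600 m/° = -0.48664 m.
E–W at 35.7028°: -0.0000047° × 110600 × cos 35.7028° = -0.0000047 × 110600 × 0.8121 ≈ -0.422122 m.
Combined displacement = (0.48664² + 0.422122²)^½ ≈ 0.644209 m.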